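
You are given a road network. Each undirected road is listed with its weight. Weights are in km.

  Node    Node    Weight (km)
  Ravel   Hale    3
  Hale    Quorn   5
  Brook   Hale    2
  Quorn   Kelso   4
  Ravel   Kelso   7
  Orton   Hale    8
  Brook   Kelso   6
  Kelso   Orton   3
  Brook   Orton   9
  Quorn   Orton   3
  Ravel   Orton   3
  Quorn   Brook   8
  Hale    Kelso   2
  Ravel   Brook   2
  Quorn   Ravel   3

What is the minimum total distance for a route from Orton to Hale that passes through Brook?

7 km

Best Orton to Brook: Orton → Ravel → Brook costing 5
Best Brook to Hale: Brook → Hale costing 2
Total via Brook: 5 + 2 = 7 km.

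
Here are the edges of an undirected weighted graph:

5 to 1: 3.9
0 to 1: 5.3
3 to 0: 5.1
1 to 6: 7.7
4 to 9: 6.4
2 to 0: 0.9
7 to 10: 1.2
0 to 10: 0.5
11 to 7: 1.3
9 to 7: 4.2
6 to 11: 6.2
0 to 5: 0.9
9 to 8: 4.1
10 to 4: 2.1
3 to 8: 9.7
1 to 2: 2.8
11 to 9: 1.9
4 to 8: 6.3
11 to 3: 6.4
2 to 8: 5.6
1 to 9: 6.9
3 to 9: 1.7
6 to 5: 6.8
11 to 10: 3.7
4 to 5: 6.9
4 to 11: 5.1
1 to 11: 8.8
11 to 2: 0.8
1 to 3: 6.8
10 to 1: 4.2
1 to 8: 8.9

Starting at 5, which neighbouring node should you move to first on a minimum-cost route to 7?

Enumerating some paths:
5 → 0 → 10 → 7: 0.9+0.5+1.2 = 2.6
5 → 0 → 2 → 11 → 7: 0.9+0.9+0.8+1.3 = 3.9
The minimum is 2.6 via 5 → 0 → 10 → 7.
So from 5 the first move is to 0.

0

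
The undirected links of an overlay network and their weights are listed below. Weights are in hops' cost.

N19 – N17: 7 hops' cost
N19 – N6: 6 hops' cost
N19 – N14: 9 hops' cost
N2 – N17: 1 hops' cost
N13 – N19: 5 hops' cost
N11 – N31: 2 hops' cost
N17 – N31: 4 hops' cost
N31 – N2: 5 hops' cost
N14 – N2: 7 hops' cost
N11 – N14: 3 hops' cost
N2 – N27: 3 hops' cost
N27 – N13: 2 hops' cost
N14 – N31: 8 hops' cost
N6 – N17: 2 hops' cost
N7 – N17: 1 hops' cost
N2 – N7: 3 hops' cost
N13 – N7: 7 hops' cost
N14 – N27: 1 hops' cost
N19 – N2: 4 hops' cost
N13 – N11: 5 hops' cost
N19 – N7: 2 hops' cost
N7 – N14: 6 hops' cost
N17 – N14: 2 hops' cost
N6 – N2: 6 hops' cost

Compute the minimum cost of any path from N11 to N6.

Compare a few routes:
N11–N31–N17–N6: 2+4+2 = 8
N11–N14–N27–N2–N17–N6: 3+1+3+1+2 = 10
N11–N14–N17–N6: 3+2+2 = 7
The minimum is 7 hops' cost via N11–N14–N17–N6.

7 hops' cost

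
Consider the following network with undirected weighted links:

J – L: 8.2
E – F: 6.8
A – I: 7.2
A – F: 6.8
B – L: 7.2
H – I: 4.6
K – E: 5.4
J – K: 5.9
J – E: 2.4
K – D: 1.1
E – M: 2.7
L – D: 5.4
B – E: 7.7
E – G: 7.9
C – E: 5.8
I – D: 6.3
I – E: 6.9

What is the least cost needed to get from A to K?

14.6

Shortest distances from A:
A: 0
F: 6.8  (via A)
I: 7.2  (via A)
H: 11.8  (via I)
D: 13.5  (via I)
E: 13.6  (via F)
K: 14.6  (via D)
Shortest route: A–I–D–K = 14.6.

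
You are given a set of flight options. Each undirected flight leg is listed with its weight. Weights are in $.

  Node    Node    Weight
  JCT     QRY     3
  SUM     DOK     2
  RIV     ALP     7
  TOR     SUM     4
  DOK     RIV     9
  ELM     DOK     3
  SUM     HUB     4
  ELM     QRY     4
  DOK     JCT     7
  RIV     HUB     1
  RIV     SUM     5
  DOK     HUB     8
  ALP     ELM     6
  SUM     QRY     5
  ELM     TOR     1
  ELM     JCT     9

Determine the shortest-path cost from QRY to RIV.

$10

Shortest distances from QRY:
QRY: 0
JCT: 3  (via QRY)
ELM: 4  (via QRY)
TOR: 5  (via ELM)
SUM: 5  (via QRY)
DOK: 7  (via ELM)
HUB: 9  (via SUM)
RIV: 10  (via SUM)
Shortest route: QRY–SUM–RIV = $10.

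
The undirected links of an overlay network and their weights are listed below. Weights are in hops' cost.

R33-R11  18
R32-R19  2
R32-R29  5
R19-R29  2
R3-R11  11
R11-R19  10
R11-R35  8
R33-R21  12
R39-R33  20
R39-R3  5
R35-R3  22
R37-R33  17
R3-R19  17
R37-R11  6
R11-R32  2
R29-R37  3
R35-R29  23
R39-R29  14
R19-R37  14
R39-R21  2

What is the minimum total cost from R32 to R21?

Enumerating some paths:
R32 - R29 - R39 - R21: 5+14+2 = 21
R32 - R19 - R29 - R39 - R21: 2+2+14+2 = 20
The minimum is 20 hops' cost via R32 - R19 - R29 - R39 - R21.

20 hops' cost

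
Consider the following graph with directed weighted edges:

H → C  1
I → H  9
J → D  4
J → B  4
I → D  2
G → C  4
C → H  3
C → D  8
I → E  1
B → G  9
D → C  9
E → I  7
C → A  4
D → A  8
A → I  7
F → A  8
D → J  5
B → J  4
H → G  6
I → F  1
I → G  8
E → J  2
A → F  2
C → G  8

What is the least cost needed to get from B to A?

16

Compare a few routes:
B → J → D → A: 4+4+8 = 16
B → J → D → C → A: 4+4+9+4 = 21
B → G → C → A: 9+4+4 = 17
Cheapest is B → J → D → A at 16.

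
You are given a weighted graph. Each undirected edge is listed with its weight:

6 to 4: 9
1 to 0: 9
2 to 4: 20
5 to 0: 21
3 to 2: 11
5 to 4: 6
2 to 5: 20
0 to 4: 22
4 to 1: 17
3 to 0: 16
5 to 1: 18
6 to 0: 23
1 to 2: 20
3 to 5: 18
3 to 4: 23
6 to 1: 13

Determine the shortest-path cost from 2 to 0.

Settle nodes by increasing distance from 2:
2: 0
3: 11  (via 2)
1: 20  (via 2)
4: 20  (via 2)
5: 20  (via 2)
0: 27  (via 3)
Shortest route: 2–3–0 = 27.

27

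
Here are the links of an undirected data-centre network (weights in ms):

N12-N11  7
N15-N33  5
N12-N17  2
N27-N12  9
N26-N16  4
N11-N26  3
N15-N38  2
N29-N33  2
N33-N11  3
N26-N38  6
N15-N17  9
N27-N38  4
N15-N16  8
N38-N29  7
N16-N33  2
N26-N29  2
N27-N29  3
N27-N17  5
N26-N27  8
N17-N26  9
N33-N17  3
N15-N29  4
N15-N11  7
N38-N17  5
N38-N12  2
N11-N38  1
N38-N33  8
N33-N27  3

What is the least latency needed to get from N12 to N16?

7 ms

Compare a few routes:
N12–N38–N11–N33–N16: 2+1+3+2 = 8
N12–N38–N11–N26–N16: 2+1+3+4 = 10
N12–N17–N33–N16: 2+3+2 = 7
N12–N38–N27–N33–N16: 2+4+3+2 = 11
Cheapest is N12–N17–N33–N16 at 7 ms.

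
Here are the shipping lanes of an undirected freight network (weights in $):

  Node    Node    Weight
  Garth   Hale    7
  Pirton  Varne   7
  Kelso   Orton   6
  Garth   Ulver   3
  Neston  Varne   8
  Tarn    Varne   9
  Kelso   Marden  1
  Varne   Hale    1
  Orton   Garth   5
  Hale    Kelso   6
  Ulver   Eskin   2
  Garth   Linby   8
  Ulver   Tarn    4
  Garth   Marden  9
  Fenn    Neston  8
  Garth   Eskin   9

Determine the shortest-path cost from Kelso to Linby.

Settle nodes by increasing distance from Kelso:
Kelso: 0
Marden: 1  (via Kelso)
Hale: 6  (via Kelso)
Orton: 6  (via Kelso)
Varne: 7  (via Hale)
Garth: 10  (via Marden)
Ulver: 13  (via Garth)
Pirton: 14  (via Varne)
Eskin: 15  (via Ulver)
Neston: 15  (via Varne)
Tarn: 16  (via Varne)
Linby: 18  (via Garth)
Shortest route: Kelso → Marden → Garth → Linby = $18.

$18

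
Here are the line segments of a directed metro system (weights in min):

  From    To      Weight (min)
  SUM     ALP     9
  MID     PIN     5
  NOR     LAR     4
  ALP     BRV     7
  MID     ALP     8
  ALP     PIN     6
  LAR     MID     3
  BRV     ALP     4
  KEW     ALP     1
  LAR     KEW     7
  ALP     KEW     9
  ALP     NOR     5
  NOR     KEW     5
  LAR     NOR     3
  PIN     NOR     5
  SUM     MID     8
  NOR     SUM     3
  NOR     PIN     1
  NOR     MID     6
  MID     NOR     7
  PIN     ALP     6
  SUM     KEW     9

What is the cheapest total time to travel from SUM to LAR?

Shortest distances from SUM:
SUM: 0
MID: 8  (via SUM)
KEW: 9  (via SUM)
ALP: 9  (via SUM)
PIN: 13  (via MID)
NOR: 14  (via ALP)
BRV: 16  (via ALP)
LAR: 18  (via NOR)
Shortest route: SUM → ALP → NOR → LAR = 18 min.

18 min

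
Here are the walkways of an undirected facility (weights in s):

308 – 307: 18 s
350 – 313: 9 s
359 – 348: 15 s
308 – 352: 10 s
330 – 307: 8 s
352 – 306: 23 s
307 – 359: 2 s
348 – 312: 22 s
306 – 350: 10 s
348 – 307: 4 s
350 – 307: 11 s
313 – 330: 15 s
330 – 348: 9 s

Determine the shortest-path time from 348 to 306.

25 s

Candidate routes:
348–359–307–350–306: 15+2+11+10 = 38
348–307–350–306: 4+11+10 = 25
348–330–313–350–306: 9+15+9+10 = 43
348–330–307–350–306: 9+8+11+10 = 38
Cheapest is 348–307–350–306 at 25 s.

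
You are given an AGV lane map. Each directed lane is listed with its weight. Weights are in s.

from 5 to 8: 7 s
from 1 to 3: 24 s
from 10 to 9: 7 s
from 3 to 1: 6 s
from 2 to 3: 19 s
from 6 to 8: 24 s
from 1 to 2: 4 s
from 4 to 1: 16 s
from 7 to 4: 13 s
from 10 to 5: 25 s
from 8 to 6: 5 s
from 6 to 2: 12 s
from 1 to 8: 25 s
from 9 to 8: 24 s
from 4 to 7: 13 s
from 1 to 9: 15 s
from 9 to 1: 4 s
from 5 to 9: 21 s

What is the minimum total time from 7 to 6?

59 s

Compare a few routes:
7 - 4 - 1 - 8 - 6: 13+16+25+5 = 59
7 - 4 - 1 - 9 - 8 - 6: 13+16+15+24+5 = 73
Cheapest is 7 - 4 - 1 - 8 - 6 at 59 s.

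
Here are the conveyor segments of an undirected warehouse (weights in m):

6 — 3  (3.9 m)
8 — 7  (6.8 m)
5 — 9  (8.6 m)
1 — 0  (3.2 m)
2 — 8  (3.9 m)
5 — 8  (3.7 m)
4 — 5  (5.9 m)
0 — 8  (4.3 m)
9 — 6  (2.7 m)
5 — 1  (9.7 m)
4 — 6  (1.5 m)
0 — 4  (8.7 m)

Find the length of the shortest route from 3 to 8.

15 m

Candidate routes:
3 - 6 - 4 - 5 - 8: 3.9+1.5+5.9+3.7 = 15
3 - 6 - 4 - 0 - 8: 3.9+1.5+8.7+4.3 = 18.4
Cheapest is 3 - 6 - 4 - 5 - 8 at 15 m.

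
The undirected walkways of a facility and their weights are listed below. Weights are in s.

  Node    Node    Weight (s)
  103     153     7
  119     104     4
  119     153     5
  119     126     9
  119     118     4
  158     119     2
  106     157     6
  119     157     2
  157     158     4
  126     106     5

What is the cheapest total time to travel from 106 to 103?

Enumerating some paths:
106 → 157 → 158 → 119 → 153 → 103: 6+4+2+5+7 = 24
106 → 126 → 119 → 153 → 103: 5+9+5+7 = 26
106 → 157 → 119 → 153 → 103: 6+2+5+7 = 20
The minimum is 20 s via 106 → 157 → 119 → 153 → 103.

20 s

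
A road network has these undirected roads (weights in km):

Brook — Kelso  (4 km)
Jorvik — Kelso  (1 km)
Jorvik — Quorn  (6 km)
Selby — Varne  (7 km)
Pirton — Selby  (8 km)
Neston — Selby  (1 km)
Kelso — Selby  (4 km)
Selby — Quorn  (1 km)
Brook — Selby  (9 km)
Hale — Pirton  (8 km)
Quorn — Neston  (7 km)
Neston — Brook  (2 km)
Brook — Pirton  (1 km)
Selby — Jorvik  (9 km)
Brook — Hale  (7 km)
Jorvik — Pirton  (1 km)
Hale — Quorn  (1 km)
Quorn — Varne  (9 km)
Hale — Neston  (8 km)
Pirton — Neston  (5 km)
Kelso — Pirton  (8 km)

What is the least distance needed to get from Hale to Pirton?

Settle nodes by increasing distance from Hale:
Hale: 0
Quorn: 1  (via Hale)
Selby: 2  (via Quorn)
Neston: 3  (via Selby)
Brook: 5  (via Neston)
Pirton: 6  (via Brook)
Shortest route: Hale–Quorn–Selby–Neston–Brook–Pirton = 6 km.

6 km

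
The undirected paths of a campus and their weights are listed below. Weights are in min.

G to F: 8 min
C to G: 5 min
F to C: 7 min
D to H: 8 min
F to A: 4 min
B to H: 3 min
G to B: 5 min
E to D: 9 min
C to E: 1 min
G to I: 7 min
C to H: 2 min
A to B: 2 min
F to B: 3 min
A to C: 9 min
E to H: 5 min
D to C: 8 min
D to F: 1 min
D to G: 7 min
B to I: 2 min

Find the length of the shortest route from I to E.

Shortest distances from I:
I: 0
B: 2  (via I)
A: 4  (via B)
F: 5  (via B)
H: 5  (via B)
D: 6  (via F)
C: 7  (via H)
G: 7  (via I)
E: 8  (via C)
Shortest route: I → B → H → C → E = 8 min.

8 min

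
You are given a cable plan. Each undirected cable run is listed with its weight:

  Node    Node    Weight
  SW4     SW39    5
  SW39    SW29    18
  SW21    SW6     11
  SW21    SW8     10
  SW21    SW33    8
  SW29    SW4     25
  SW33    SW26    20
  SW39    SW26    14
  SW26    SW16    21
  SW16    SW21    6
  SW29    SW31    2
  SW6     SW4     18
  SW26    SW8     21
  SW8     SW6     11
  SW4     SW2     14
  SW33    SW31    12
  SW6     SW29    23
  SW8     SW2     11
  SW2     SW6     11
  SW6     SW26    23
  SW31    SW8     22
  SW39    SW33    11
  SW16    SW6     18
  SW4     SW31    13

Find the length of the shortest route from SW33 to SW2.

Compare a few routes:
SW33–SW21–SW8–SW2: 8+10+11 = 29
SW33–SW21–SW6–SW2: 8+11+11 = 30
Cheapest is SW33–SW21–SW8–SW2 at 29.

29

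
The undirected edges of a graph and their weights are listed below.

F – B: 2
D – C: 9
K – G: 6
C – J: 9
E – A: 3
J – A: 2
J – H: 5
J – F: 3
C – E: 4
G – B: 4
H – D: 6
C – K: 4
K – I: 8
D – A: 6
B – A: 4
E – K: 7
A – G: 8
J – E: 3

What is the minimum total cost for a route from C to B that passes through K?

Best C to K: C–K costing 4
Best K to B: K–G–B costing 10
Total via K: 4 + 10 = 14.

14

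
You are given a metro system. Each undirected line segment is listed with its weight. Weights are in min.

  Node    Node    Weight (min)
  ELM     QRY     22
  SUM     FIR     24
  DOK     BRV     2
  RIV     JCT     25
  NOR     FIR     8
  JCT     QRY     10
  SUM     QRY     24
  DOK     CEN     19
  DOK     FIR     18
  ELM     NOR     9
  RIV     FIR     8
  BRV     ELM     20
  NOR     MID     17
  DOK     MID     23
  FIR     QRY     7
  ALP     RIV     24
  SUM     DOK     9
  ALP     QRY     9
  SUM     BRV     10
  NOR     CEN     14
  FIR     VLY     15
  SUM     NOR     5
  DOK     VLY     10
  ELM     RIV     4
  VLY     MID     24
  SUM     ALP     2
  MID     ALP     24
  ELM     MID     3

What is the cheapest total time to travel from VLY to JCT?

Shortest distances from VLY:
VLY: 0
DOK: 10  (via VLY)
BRV: 12  (via DOK)
FIR: 15  (via VLY)
SUM: 19  (via DOK)
ALP: 21  (via SUM)
QRY: 22  (via FIR)
RIV: 23  (via FIR)
NOR: 23  (via FIR)
MID: 24  (via VLY)
ELM: 27  (via RIV)
CEN: 29  (via DOK)
JCT: 32  (via QRY)
Shortest route: VLY–FIR–QRY–JCT = 32 min.

32 min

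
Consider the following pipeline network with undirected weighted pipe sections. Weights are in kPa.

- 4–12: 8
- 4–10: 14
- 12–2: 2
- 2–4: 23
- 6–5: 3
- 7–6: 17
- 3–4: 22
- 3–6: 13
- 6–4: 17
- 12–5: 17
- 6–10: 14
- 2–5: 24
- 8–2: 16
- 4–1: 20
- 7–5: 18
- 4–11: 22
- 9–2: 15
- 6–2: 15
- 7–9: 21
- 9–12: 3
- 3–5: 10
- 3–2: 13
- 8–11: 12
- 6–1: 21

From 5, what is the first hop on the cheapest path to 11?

Compare a few routes:
5 → 6 → 4 → 11: 3+17+22 = 42
5 → 12 → 2 → 8 → 11: 17+2+16+12 = 47
5 → 12 → 4 → 11: 17+8+22 = 47
5 → 6 → 2 → 8 → 11: 3+15+16+12 = 46
Cheapest is 5 → 6 → 4 → 11 at 42 kPa.
So from 5 the first move is to 6.

6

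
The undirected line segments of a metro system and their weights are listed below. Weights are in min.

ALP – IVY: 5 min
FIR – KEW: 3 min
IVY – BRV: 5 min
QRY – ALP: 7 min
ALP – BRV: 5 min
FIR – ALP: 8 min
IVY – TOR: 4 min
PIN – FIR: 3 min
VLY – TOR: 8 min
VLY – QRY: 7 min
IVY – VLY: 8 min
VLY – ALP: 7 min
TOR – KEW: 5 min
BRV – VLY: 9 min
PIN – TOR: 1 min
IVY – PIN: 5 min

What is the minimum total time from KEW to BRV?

Settle nodes by increasing distance from KEW:
KEW: 0
FIR: 3  (via KEW)
TOR: 5  (via KEW)
PIN: 6  (via FIR)
IVY: 9  (via TOR)
ALP: 11  (via FIR)
VLY: 13  (via TOR)
BRV: 14  (via IVY)
Shortest route: KEW–TOR–IVY–BRV = 14 min.

14 min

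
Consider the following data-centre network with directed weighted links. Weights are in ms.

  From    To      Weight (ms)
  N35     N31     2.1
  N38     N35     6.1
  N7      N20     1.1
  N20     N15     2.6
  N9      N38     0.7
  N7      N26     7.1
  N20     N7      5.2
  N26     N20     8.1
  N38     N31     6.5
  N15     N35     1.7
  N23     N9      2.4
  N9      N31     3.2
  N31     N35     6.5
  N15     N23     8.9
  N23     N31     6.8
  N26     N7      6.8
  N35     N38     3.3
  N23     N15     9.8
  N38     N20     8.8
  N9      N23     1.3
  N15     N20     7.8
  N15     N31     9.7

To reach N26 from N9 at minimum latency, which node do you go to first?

Candidate routes:
N9–N38–N20–N7–N26: 0.7+8.8+5.2+7.1 = 21.8
N9–N23–N15–N20–N7–N26: 1.3+9.8+7.8+5.2+7.1 = 31.2
N9–N31–N35–N38–N20–N7–N26: 3.2+6.5+3.3+8.8+5.2+7.1 = 34.1
The minimum is 21.8 ms via N9–N38–N20–N7–N26.
So from N9 the first move is to N38.

N38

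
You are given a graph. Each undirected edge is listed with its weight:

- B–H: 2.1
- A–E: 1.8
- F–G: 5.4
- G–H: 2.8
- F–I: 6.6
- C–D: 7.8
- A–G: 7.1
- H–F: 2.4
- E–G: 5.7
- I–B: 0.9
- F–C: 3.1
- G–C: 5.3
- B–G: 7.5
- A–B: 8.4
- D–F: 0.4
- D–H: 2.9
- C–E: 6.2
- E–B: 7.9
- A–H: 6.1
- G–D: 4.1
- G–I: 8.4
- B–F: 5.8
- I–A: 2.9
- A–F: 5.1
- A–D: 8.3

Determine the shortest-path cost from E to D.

Running Dijkstra from E:
E: 0
A: 1.8  (via E)
I: 4.7  (via A)
B: 5.6  (via I)
G: 5.7  (via E)
C: 6.2  (via E)
F: 6.9  (via A)
D: 7.3  (via F)
Shortest route: E–A–F–D = 7.3.

7.3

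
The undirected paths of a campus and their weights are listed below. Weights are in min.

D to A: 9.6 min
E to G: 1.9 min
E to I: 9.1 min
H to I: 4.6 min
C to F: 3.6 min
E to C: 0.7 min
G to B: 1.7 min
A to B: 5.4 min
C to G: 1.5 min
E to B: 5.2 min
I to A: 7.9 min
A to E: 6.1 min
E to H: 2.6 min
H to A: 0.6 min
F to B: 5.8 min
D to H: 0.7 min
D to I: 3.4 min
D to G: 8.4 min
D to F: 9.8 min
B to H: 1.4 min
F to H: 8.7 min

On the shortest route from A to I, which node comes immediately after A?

Candidate routes:
A → B → H → D → I: 5.4+1.4+0.7+3.4 = 10.9
A → H → I: 0.6+4.6 = 5.2
A → H → D → I: 0.6+0.7+3.4 = 4.7
A → I: 7.9 = 7.9
The minimum is 4.7 min via A → H → D → I.
So from A the first move is to H.

H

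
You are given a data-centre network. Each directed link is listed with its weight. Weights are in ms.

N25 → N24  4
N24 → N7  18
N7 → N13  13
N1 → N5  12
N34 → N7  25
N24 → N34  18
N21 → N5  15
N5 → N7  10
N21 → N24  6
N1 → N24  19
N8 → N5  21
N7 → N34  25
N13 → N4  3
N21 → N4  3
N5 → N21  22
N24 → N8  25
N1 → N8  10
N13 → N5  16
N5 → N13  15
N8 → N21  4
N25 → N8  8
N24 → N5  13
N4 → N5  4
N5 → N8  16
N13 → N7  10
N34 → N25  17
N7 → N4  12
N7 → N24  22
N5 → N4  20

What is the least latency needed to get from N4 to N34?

39 ms

Settle nodes by increasing distance from N4:
N4: 0
N5: 4  (via N4)
N7: 14  (via N5)
N13: 19  (via N5)
N8: 20  (via N5)
N21: 24  (via N8)
N24: 30  (via N21)
N34: 39  (via N7)
Shortest route: N4 → N5 → N7 → N34 = 39 ms.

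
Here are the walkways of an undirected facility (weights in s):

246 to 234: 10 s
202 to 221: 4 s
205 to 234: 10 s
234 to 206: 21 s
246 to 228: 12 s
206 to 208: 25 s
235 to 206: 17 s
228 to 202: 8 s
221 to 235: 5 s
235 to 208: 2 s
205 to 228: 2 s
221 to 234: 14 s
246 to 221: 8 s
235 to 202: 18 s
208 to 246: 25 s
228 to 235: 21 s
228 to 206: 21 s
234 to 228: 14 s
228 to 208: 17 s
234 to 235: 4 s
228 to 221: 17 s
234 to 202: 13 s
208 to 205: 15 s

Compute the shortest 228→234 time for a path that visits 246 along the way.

22 s

Shortest 228→246: 228–246 = 12
Best 246 to 234: 246–234 costing 10
Total via 246: 12 + 10 = 22 s.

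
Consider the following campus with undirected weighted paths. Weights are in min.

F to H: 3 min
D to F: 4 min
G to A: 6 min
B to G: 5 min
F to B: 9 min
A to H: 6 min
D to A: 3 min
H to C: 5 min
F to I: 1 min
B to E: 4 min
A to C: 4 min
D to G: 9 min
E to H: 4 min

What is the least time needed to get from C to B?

Shortest distances from C:
C: 0
A: 4  (via C)
H: 5  (via C)
D: 7  (via A)
F: 8  (via H)
E: 9  (via H)
I: 9  (via F)
G: 10  (via A)
B: 13  (via E)
Shortest route: C–H–E–B = 13 min.

13 min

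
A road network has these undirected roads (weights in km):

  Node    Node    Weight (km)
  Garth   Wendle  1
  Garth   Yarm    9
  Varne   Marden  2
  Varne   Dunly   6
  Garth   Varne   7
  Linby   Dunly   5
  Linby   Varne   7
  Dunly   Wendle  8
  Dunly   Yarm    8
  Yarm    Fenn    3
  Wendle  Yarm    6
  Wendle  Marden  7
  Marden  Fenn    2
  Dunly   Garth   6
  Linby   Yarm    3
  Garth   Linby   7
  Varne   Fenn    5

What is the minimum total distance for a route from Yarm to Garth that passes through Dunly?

14 km

Best Yarm to Dunly: Yarm–Dunly costing 8
Best Dunly to Garth: Dunly–Garth costing 6
Total via Dunly: 8 + 6 = 14 km.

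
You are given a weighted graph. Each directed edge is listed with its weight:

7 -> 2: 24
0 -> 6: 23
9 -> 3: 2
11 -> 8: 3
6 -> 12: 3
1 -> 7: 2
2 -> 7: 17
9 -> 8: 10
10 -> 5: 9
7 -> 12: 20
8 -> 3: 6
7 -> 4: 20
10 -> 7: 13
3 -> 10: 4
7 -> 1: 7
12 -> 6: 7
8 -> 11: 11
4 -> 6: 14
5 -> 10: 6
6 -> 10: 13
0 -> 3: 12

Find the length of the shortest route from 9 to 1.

Settle nodes by increasing distance from 9:
9: 0
3: 2  (via 9)
10: 6  (via 3)
8: 10  (via 9)
5: 15  (via 10)
7: 19  (via 10)
11: 21  (via 8)
1: 26  (via 7)
Shortest route: 9–3–10–7–1 = 26.

26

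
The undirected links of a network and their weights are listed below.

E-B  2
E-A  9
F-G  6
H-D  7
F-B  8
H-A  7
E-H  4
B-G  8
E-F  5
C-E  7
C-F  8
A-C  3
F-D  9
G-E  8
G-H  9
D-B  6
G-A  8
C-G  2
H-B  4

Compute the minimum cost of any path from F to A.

Settle nodes by increasing distance from F:
F: 0
E: 5  (via F)
G: 6  (via F)
B: 7  (via E)
C: 8  (via F)
D: 9  (via F)
H: 9  (via E)
A: 11  (via C)
Shortest route: F → C → A = 11.

11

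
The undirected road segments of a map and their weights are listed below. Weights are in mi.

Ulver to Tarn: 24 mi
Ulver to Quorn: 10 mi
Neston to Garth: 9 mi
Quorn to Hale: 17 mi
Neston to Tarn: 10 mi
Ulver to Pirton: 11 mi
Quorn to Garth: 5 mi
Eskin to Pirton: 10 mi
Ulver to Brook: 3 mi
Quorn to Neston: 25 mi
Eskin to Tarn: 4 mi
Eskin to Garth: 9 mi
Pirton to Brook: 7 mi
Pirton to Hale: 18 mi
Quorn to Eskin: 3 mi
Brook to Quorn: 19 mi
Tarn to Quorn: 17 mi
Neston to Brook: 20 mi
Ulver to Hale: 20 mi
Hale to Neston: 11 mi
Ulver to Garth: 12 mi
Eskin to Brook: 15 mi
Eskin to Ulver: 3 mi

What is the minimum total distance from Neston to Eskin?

Compare a few routes:
Neston → Tarn → Eskin: 10+4 = 14
Neston → Garth → Quorn → Eskin: 9+5+3 = 17
Neston → Garth → Eskin: 9+9 = 18
Cheapest is Neston → Tarn → Eskin at 14 mi.

14 mi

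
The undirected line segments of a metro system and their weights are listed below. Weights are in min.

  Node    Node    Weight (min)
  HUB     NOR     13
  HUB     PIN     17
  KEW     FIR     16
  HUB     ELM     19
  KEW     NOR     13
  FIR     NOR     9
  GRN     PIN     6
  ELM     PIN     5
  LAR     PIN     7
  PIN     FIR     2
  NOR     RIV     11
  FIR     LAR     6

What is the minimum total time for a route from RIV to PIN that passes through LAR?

Best RIV to LAR: RIV–NOR–FIR–LAR costing 26
Best LAR to PIN: LAR–PIN costing 7
Total via LAR: 26 + 7 = 33 min.

33 min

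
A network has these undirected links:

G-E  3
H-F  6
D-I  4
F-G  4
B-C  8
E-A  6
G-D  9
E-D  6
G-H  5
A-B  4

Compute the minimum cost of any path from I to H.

Compare a few routes:
I - D - G - F - H: 4+9+4+6 = 23
I - D - E - G - F - H: 4+6+3+4+6 = 23
I - D - G - H: 4+9+5 = 18
The minimum is 18 via I - D - G - H.

18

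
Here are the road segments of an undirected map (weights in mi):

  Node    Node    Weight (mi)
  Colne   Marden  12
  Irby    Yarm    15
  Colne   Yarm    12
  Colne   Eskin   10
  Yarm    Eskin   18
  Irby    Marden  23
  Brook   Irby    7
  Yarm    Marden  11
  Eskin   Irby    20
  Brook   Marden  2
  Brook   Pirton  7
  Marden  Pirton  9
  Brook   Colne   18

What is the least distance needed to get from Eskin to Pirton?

31 mi

Shortest distances from Eskin:
Eskin: 0
Colne: 10  (via Eskin)
Yarm: 18  (via Eskin)
Irby: 20  (via Eskin)
Marden: 22  (via Colne)
Brook: 24  (via Marden)
Pirton: 31  (via Marden)
Shortest route: Eskin–Colne–Marden–Pirton = 31 mi.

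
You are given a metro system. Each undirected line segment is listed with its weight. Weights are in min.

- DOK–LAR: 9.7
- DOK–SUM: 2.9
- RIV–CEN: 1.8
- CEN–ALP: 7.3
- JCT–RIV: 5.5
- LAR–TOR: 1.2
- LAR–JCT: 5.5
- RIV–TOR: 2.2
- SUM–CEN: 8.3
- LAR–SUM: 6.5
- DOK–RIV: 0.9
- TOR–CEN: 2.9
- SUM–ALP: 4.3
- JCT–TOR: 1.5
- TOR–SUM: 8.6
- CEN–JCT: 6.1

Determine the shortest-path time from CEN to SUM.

5.6 min

Running Dijkstra from CEN:
CEN: 0
RIV: 1.8  (via CEN)
DOK: 2.7  (via RIV)
TOR: 2.9  (via CEN)
LAR: 4.1  (via TOR)
JCT: 4.4  (via TOR)
SUM: 5.6  (via DOK)
Shortest route: CEN → RIV → DOK → SUM = 5.6 min.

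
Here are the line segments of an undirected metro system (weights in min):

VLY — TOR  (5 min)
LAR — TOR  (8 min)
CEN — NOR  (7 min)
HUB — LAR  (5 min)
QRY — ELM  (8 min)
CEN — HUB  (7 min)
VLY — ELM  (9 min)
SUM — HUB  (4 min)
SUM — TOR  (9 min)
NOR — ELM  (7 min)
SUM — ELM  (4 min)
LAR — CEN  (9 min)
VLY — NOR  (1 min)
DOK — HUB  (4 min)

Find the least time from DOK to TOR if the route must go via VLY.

24 min

Shortest DOK→VLY: DOK → HUB → CEN → NOR → VLY = 19
Best VLY to TOR: VLY → TOR costing 5
Total via VLY: 19 + 5 = 24 min.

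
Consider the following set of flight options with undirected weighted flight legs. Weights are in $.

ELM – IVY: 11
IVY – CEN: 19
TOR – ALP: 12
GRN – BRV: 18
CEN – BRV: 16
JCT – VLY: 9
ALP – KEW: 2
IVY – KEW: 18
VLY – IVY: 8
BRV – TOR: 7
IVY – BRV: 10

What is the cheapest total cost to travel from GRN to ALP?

$37

Settle nodes by increasing distance from GRN:
GRN: 0
BRV: 18  (via GRN)
TOR: 25  (via BRV)
IVY: 28  (via BRV)
CEN: 34  (via BRV)
VLY: 36  (via IVY)
ALP: 37  (via TOR)
Shortest route: GRN → BRV → TOR → ALP = $37.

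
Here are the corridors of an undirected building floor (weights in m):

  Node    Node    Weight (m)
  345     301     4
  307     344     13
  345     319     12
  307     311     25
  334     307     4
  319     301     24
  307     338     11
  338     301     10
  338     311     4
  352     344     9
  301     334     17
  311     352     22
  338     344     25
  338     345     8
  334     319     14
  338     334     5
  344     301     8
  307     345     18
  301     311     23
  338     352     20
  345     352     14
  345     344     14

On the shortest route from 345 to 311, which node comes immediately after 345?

Candidate routes:
345 → 301 → 311: 4+23 = 27
345 → 301 → 338 → 311: 4+10+4 = 18
345 → 338 → 311: 8+4 = 12
Cheapest is 345 → 338 → 311 at 12 m.
So from 345 the first move is to 338.

338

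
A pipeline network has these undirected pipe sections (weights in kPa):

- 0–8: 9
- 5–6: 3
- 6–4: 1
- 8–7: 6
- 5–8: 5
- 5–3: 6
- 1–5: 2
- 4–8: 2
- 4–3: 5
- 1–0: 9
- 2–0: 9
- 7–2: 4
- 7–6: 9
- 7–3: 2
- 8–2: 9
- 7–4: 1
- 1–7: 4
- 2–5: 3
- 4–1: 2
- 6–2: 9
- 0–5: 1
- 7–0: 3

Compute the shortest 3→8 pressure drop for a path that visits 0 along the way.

11 kPa

Best 3 to 0: 3–7–0 costing 5
Shortest 0→8: 0–5–8 = 6
Total via 0: 5 + 6 = 11 kPa.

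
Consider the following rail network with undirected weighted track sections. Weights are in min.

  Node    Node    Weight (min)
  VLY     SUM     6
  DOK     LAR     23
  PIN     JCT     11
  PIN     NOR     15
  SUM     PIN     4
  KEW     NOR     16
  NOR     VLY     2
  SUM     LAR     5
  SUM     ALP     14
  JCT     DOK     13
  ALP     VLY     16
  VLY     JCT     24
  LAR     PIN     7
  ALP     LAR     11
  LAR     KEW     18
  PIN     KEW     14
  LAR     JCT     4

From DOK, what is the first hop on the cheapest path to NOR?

Enumerating some paths:
DOK → LAR → SUM → VLY → NOR: 23+5+6+2 = 36
DOK → JCT → LAR → PIN → SUM → VLY → NOR: 13+4+7+4+6+2 = 36
DOK → JCT → LAR → SUM → VLY → NOR: 13+4+5+6+2 = 30
DOK → JCT → PIN → SUM → VLY → NOR: 13+11+4+6+2 = 36
The minimum is 30 min via DOK → JCT → LAR → SUM → VLY → NOR.
So from DOK the first move is to JCT.

JCT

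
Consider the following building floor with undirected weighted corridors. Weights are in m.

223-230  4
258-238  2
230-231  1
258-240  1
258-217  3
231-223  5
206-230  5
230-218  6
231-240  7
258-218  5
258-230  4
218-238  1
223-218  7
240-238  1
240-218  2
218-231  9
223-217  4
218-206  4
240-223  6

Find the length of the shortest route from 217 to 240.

4 m

Running Dijkstra from 217:
217: 0
258: 3  (via 217)
240: 4  (via 258)
Shortest route: 217–258–240 = 4 m.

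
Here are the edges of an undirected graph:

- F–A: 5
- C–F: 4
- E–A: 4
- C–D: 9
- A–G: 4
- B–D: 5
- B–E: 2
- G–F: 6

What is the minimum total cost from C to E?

Enumerating some paths:
C → F → A → E: 4+5+4 = 13
C → D → B → E: 9+5+2 = 16
C → F → G → A → E: 4+6+4+4 = 18
Cheapest is C → F → A → E at 13.

13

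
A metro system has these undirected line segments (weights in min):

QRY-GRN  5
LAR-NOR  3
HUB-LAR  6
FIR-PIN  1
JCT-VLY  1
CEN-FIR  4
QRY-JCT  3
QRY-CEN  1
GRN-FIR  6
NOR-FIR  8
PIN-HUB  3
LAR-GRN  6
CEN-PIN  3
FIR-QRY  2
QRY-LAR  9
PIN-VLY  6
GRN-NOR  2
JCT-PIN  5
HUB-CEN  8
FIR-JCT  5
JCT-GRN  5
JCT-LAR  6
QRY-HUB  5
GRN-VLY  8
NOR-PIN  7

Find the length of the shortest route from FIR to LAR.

10 min

Candidate routes:
FIR → PIN → HUB → LAR: 1+3+6 = 10
FIR → NOR → LAR: 8+3 = 11
FIR → JCT → LAR: 5+6 = 11
FIR → PIN → NOR → LAR: 1+7+3 = 11
The minimum is 10 min via FIR → PIN → HUB → LAR.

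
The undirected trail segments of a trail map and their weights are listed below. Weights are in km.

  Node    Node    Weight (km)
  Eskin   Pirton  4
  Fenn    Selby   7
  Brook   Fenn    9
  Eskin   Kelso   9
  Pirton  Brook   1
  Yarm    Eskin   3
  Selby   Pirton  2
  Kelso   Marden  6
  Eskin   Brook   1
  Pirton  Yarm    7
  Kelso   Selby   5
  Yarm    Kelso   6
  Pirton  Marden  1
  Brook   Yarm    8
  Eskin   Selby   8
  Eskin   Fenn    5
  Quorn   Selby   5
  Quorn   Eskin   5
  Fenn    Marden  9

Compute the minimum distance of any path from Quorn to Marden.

Compare a few routes:
Quorn - Eskin - Pirton - Marden: 5+4+1 = 10
Quorn - Selby - Kelso - Marden: 5+5+6 = 16
Quorn - Selby - Eskin - Brook - Pirton - Marden: 5+8+1+1+1 = 16
Quorn - Selby - Pirton - Marden: 5+2+1 = 8
Cheapest is Quorn - Selby - Pirton - Marden at 8 km.

8 km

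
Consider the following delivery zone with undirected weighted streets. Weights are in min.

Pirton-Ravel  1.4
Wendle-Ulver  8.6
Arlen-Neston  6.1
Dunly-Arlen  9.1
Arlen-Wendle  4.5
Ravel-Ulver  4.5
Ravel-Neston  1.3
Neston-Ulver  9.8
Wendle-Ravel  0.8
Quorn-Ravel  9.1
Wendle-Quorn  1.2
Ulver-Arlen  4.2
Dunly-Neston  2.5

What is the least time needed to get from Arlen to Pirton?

Candidate routes:
Arlen - Ulver - Ravel - Pirton: 4.2+4.5+1.4 = 10.1
Arlen - Neston - Ravel - Pirton: 6.1+1.3+1.4 = 8.8
Arlen - Wendle - Ravel - Pirton: 4.5+0.8+1.4 = 6.7
The minimum is 6.7 min via Arlen - Wendle - Ravel - Pirton.

6.7 min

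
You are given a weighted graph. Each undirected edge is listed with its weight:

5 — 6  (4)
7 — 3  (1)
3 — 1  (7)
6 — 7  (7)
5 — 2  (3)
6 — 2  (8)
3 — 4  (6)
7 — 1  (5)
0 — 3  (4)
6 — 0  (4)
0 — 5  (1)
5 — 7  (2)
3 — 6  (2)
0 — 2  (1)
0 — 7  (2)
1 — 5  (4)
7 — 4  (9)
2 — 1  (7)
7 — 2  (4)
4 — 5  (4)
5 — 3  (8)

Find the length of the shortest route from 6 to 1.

Settle nodes by increasing distance from 6:
6: 0
3: 2  (via 6)
7: 3  (via 3)
0: 4  (via 6)
5: 4  (via 6)
2: 5  (via 0)
1: 8  (via 7)
Shortest route: 6–3–7–1 = 8.

8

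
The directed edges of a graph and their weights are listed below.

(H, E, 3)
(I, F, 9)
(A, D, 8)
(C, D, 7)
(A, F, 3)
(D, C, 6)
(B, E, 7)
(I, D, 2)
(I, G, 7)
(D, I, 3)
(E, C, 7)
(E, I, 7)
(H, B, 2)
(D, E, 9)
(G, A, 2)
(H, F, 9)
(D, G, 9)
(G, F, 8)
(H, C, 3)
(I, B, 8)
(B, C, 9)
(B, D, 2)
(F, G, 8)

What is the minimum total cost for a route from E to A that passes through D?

20

Best E to D: E–I–D costing 9
Shortest D→A: D–G–A = 11
Total via D: 9 + 11 = 20.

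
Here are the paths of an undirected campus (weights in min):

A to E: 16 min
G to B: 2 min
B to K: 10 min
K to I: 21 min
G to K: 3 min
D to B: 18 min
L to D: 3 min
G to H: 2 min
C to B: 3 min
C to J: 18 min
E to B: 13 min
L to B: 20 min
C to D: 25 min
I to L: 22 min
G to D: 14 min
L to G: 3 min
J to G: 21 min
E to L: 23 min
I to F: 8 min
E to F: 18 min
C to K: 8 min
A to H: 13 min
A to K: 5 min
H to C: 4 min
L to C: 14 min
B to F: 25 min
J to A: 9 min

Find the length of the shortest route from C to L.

8 min

Running Dijkstra from C:
C: 0
B: 3  (via C)
H: 4  (via C)
G: 5  (via B)
K: 8  (via C)
L: 8  (via G)
Shortest route: C → B → G → L = 8 min.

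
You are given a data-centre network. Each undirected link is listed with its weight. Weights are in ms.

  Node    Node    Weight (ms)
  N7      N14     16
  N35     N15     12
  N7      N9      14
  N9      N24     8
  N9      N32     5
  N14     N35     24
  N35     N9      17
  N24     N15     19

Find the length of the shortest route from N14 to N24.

Candidate routes:
N14–N35–N9–N24: 24+17+8 = 49
N14–N35–N15–N24: 24+12+19 = 55
N14–N7–N9–N24: 16+14+8 = 38
N14–N7–N9–N35–N15–N24: 16+14+17+12+19 = 78
The minimum is 38 ms via N14–N7–N9–N24.

38 ms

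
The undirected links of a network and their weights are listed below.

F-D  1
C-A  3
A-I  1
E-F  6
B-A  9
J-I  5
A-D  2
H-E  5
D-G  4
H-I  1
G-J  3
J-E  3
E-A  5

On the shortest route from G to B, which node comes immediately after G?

D

Candidate routes:
G–D–A–B: 4+2+9 = 15
G–J–I–A–B: 3+5+1+9 = 18
G–J–E–A–B: 3+3+5+9 = 20
Cheapest is G–D–A–B at 15.
So from G the first move is to D.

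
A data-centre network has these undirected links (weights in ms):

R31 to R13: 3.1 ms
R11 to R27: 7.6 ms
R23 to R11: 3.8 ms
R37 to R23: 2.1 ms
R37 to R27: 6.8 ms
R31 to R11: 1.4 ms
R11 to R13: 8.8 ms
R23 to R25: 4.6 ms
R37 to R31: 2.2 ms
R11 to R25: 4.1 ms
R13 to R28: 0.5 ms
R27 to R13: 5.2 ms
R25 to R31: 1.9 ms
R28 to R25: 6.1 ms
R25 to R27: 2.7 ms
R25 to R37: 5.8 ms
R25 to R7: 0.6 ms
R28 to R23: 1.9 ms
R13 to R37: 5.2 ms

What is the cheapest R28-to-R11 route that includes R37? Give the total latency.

Best R28 to R37: R28–R23–R37 costing 4
Best R37 to R11: R37–R31–R11 costing 3.6
Total via R37: 4 + 3.6 = 7.6 ms.

7.6 ms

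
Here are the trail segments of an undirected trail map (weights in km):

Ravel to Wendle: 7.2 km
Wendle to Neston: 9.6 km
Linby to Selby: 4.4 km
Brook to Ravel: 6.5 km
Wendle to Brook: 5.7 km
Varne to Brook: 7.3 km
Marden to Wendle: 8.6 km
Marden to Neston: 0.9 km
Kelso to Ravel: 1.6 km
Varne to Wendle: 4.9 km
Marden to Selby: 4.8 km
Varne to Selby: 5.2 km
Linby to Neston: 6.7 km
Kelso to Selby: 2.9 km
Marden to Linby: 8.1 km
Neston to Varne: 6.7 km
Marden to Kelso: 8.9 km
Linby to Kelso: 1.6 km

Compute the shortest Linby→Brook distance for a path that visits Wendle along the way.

Best Linby to Wendle: Linby–Kelso–Ravel–Wendle costing 10.4
Shortest Wendle→Brook: Wendle–Brook = 5.7
Total via Wendle: 10.4 + 5.7 = 16.1 km.

16.1 km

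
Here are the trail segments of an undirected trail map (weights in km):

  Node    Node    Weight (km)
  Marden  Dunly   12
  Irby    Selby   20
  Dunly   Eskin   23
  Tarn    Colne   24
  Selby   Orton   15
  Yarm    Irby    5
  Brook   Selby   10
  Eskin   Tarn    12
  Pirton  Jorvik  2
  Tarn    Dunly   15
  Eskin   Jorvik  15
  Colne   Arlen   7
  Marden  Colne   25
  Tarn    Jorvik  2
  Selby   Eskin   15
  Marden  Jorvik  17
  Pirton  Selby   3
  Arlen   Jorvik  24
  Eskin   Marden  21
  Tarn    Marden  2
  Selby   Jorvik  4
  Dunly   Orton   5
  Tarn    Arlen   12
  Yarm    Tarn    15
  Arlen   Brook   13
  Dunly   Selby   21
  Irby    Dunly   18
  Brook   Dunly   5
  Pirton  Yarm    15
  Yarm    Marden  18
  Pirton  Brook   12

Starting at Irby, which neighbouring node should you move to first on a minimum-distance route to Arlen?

Candidate routes:
Irby - Yarm - Pirton - Jorvik - Tarn - Arlen: 5+15+2+2+12 = 36
Irby - Yarm - Tarn - Arlen: 5+15+12 = 32
Irby - Yarm - Marden - Tarn - Arlen: 5+18+2+12 = 37
Irby - Dunly - Brook - Arlen: 18+5+13 = 36
Cheapest is Irby - Yarm - Tarn - Arlen at 32 km.
So from Irby the first move is to Yarm.

Yarm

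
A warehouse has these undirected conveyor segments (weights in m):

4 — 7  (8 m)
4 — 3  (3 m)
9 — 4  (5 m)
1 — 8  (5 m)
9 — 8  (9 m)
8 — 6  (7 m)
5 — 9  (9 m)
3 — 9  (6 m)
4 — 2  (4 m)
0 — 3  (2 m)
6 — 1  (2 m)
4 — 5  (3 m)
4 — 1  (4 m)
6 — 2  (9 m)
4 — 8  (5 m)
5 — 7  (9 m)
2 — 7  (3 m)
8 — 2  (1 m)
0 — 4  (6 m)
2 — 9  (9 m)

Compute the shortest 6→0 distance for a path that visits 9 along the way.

Best 6 to 9: 6 → 1 → 4 → 9 costing 11
Best 9 to 0: 9 → 3 → 0 costing 8
Total via 9: 11 + 8 = 19 m.

19 m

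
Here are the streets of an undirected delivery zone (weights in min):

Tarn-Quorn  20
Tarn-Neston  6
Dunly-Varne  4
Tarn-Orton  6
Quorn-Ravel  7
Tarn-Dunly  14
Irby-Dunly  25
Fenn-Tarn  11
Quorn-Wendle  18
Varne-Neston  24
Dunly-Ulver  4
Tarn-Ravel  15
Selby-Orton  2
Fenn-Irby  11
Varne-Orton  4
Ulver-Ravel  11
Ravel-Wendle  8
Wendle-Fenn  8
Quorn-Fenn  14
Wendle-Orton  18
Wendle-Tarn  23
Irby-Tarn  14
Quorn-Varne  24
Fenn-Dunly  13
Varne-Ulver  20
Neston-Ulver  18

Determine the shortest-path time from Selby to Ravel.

23 min

Enumerating some paths:
Selby–Orton–Tarn–Ravel: 2+6+15 = 23
Selby–Orton–Varne–Dunly–Ulver–Ravel: 2+4+4+4+11 = 25
The minimum is 23 min via Selby–Orton–Tarn–Ravel.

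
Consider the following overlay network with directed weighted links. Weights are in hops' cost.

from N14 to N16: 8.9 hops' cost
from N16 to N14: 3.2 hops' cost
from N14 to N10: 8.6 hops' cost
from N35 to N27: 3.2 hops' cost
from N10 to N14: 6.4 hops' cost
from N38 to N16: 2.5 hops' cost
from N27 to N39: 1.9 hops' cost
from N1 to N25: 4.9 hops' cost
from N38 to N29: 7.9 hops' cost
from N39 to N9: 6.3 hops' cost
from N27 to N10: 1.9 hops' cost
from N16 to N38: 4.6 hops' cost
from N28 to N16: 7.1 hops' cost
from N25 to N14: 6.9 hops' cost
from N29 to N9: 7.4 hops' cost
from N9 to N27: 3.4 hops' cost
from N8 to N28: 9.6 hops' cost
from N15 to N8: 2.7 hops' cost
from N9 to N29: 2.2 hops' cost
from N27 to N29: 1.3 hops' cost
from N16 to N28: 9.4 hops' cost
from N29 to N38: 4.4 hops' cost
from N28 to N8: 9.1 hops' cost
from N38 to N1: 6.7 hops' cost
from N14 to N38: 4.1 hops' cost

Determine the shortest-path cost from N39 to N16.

15.4 hops' cost

Shortest distances from N39:
N39: 0
N9: 6.3  (via N39)
N29: 8.5  (via N9)
N27: 9.7  (via N9)
N10: 11.6  (via N27)
N38: 12.9  (via N29)
N16: 15.4  (via N38)
Shortest route: N39 → N9 → N29 → N38 → N16 = 15.4 hops' cost.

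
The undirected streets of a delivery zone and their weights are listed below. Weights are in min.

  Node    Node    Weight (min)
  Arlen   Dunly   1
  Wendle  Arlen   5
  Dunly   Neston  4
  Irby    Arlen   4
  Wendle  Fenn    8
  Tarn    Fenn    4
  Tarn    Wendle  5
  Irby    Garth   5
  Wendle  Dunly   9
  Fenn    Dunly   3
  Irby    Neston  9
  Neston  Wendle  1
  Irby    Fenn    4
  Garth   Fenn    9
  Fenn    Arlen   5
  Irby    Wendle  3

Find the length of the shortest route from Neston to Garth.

Running Dijkstra from Neston:
Neston: 0
Wendle: 1  (via Neston)
Irby: 4  (via Wendle)
Dunly: 4  (via Neston)
Arlen: 5  (via Dunly)
Tarn: 6  (via Wendle)
Fenn: 7  (via Dunly)
Garth: 9  (via Irby)
Shortest route: Neston–Wendle–Irby–Garth = 9 min.

9 min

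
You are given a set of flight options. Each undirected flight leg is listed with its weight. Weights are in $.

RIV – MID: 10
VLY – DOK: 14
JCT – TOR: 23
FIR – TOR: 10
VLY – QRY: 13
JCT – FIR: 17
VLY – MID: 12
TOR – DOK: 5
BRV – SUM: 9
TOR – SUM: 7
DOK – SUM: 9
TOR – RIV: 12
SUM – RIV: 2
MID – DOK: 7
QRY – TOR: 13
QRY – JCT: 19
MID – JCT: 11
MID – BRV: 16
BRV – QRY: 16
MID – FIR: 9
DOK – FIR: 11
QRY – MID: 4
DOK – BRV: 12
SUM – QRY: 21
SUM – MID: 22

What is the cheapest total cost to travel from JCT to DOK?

$18

Compare a few routes:
JCT - MID - DOK: 11+7 = 18
JCT - FIR - DOK: 17+11 = 28
Cheapest is JCT - MID - DOK at $18.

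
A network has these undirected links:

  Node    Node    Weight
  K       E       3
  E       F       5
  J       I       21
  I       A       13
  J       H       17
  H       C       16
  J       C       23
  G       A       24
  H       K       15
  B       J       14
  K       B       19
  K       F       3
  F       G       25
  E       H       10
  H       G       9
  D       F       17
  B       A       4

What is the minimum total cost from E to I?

39

Settle nodes by increasing distance from E:
E: 0
K: 3  (via E)
F: 5  (via E)
H: 10  (via E)
G: 19  (via H)
B: 22  (via K)
D: 22  (via F)
A: 26  (via B)
C: 26  (via H)
J: 27  (via H)
I: 39  (via A)
Shortest route: E → K → B → A → I = 39.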